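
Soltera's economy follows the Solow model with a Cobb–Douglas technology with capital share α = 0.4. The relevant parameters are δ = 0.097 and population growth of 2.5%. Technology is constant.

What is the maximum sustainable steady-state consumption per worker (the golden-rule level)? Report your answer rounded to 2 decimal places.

At the golden rule, f'(k) = n + δ, so α·k^(α−1) = n + δ and k_gold = (α/(n + δ))^(1/(1−α)).
k_gold = (0.4/0.122)^(1/0.6) = 3.2787^1.6667 ≈ 7.2364
c_gold = f(k_gold) − (n + δ)·k_gold = 2.2070 − 0.122×7.2364 ≈ 1.3242

c_gold ≈ 1.32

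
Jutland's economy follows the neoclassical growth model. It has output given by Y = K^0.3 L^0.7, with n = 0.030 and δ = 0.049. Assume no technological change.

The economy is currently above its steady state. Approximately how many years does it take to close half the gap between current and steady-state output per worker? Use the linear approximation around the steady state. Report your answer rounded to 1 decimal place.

t_½ ≈ 12.5 years

Near the steady state the convergence rate is λ = (1 − α)(n + δ).
λ = (1 − 0.3) × 0.079 = 0.7 × 0.079 = 0.0553
Half-life = ln 2 / λ = 0.6931 / 0.0553 ≈ 12.53 years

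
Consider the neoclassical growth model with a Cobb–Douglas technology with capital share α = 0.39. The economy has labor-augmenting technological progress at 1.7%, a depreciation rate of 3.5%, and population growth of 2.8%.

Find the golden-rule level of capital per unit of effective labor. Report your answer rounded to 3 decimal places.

The golden rule sets f'(k) = n + g + δ, i.e. α·k^(α−1) = n + g + δ.
So k^(1−α) = α / (n + g + δ) = 0.39 / 0.080 = 4.8750.
k_gold = 4.8750^(1/0.61) ≈ 13.4223

k_gold ≈ 13.422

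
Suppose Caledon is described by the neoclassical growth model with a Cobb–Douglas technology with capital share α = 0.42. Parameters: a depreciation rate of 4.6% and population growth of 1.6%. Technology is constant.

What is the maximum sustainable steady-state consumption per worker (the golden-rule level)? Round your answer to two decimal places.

At the golden rule, f'(k) = n + δ, so α·k^(α−1) = n + δ and k_gold = (α/(n + δ))^(1/(1−α)).
k_gold = (0.42/0.062)^(1/0.58) = 6.7742^1.7241 ≈ 27.0696
c_gold = f(k_gold) − (n + δ)·k_gold = 3.9962 − 0.062×27.0696 ≈ 2.3179

c_gold ≈ 2.32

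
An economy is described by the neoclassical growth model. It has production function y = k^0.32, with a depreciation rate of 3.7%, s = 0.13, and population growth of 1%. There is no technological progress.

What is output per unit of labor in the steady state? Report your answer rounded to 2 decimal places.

y* = 1.61

Steady state requires s·f(k) = (n + δ)·k, i.e. s·k^α = (n + δ)·k.
Rearranging, k^(1−α) = s / (n + δ).
k^0.68 = 0.13 / (0.010 + 0.037) = 0.13 / 0.047 = 2.7660
k* = 2.7660^(1/0.68) ≈ 4.4646
y* = (k*)^α = 4.4646^0.32 ≈ 1.6141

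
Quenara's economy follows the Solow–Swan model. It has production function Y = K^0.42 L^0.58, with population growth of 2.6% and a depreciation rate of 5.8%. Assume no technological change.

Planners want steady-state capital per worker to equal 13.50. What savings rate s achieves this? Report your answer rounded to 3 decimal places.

s ≈ 0.380

At the steady state, Δk = 0, so s·k^α = (n + δ)·k.
So s / (n + δ) = (k*)^(1−α) = 13.50^0.58 = 4.5247.
Therefore s = 4.5247 × (n + δ) = 4.5247 × 0.084 = 0.3801.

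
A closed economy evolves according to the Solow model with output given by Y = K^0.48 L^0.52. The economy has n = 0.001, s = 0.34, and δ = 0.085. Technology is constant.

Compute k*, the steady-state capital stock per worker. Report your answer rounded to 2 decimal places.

At the steady state, Δk = 0, so s·k^α = (n + δ)·k.
Rearranging, k^(1−α) = s / (n + δ).
k^0.52 = 0.34 / (0.001 + 0.085) = 0.34 / 0.086 = 3.9535
k* = 3.9535^(1/0.52) ≈ 14.0618

k* = 14.06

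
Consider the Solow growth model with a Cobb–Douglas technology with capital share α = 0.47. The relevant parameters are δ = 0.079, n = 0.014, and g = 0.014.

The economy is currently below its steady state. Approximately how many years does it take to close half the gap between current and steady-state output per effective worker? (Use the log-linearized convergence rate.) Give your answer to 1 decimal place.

t_½ ≈ 12.2 years

Near the steady state the convergence rate is λ = (1 − α)(n + g + δ).
λ = (1 − 0.47) × 0.107 = 0.53 × 0.107 = 0.05671
Half-life = ln 2 / λ = 0.6931 / 0.05671 ≈ 12.22 years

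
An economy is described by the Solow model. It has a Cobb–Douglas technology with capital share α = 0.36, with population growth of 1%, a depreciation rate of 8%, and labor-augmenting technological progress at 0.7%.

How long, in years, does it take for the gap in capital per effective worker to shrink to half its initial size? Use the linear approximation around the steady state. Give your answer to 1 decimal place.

about 11.2 years

Near the steady state the convergence rate is λ = (1 − α)(n + g + δ).
λ = (1 − 0.36) × 0.097 = 0.64 × 0.097 = 0.06208
Half-life = ln 2 / λ = 0.6931 / 0.06208 ≈ 11.16 years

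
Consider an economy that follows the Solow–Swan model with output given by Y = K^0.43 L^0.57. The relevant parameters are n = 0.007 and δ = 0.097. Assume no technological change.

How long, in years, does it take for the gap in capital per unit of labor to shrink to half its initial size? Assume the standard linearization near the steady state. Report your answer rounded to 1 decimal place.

Near the steady state the convergence rate is λ = (1 − α)(n + δ).
λ = (1 − 0.43) × 0.104 = 0.57 × 0.104 = 0.05928
Half-life = ln 2 / λ = 0.6931 / 0.05928 ≈ 11.69 years

half-life ≈ 11.7 years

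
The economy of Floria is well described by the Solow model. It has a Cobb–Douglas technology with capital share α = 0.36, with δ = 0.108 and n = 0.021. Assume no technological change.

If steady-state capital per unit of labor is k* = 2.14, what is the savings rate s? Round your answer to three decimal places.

Steady state requires s·f(k) = (n + δ)·k, i.e. s·k^α = (n + δ)·k.
So s / (n + δ) = (k*)^(1−α) = 2.14^0.64 = 1.6273.
Therefore s = 1.6273 × (n + δ) = 1.6273 × 0.129 = 0.2099.

s ≈ 0.210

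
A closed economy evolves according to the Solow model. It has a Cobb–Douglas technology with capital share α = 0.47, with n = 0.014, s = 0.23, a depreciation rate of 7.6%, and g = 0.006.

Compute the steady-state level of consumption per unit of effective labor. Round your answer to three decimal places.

At the steady state, Δk = 0, so s·k^α = (n + g + δ)·k.
Rearranging, k^(1−α) = s / (n + g + δ).
k^0.53 = 0.23 / (0.014 + 0.006 + 0.076) = 0.23 / 0.096 = 2.3958
k* = 2.3958^(1/0.53) ≈ 5.1993
y* = (k*)^α = 5.1993^0.47 ≈ 2.1702
c* = (1 − s)·y* = (1 − 0.23) × 2.1702 ≈ 1.6711

c* = 1.671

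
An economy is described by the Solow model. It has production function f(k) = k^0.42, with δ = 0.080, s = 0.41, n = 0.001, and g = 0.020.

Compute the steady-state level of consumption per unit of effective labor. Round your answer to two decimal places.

c* = 1.63

Steady state requires s·f(k) = (n + g + δ)·k, i.e. s·k^α = (n + g + δ)·k.
Dividing both sides by k: k^(1−α) = s / (n + g + δ).
k^0.58 = 0.41 / (0.001 + 0.020 + 0.080) = 0.41 / 0.101 = 4.0594
k* = 4.0594^(1/0.58) ≈ 11.1962
y* = (k*)^α = 11.1962^0.42 ≈ 2.7581
c* = (1 − s)·y* = (1 − 0.41) × 2.7581 ≈ 1.6273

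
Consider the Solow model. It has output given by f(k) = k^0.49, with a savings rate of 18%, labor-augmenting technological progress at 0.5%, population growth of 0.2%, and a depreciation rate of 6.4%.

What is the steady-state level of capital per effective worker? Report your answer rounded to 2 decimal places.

k* = 6.20

Steady state requires s·f(k) = (n + g + δ)·k, i.e. s·k^α = (n + g + δ)·k.
Dividing both sides by k: k^(1−α) = s / (n + g + δ).
k^0.51 = 0.18 / (0.002 + 0.005 + 0.064) = 0.18 / 0.071 = 2.5352
k* = 2.5352^(1/0.51) ≈ 6.1970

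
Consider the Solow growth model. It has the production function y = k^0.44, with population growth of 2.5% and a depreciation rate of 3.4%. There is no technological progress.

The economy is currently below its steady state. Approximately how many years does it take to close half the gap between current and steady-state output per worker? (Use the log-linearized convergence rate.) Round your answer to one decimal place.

about 21.0 years

Near the steady state the convergence rate is λ = (1 − α)(n + δ).
λ = (1 − 0.44) × 0.059 = 0.56 × 0.059 = 0.03304
Half-life = ln 2 / λ = 0.6931 / 0.03304 ≈ 20.98 years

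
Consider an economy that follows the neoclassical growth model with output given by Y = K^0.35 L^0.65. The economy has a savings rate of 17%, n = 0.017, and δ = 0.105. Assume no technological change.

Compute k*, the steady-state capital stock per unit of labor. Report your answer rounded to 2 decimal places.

k* = 1.67

Steady state requires s·f(k) = (n + δ)·k, i.e. s·k^α = (n + δ)·k.
Rearranging, k^(1−α) = s / (n + δ).
k^0.65 = 0.17 / (0.017 + 0.105) = 0.17 / 0.122 = 1.3934
k* = 1.3934^(1/0.65) ≈ 1.6659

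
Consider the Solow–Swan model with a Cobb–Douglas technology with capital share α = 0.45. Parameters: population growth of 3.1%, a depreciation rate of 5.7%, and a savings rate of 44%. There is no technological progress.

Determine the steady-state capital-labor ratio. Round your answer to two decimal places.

k* ≈ 18.66

In steady state, investment equals break-even investment: s·k^α = (n + δ)·k.
Rearranging, k^(1−α) = s / (n + δ).
k^0.55 = 0.44 / (0.031 + 0.057) = 0.44 / 0.088 = 5.0000
k* = 5.0000^(1/0.55) ≈ 18.6575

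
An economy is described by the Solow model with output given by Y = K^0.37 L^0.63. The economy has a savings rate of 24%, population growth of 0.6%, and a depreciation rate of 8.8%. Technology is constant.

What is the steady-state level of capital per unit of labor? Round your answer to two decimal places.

k* ≈ 4.43

At the steady state, Δk = 0, so s·k^α = (n + δ)·k.
Rearranging, k^(1−α) = s / (n + δ).
k^0.63 = 0.24 / (0.006 + 0.088) = 0.24 / 0.094 = 2.5532
k* = 2.5532^(1/0.63) ≈ 4.4276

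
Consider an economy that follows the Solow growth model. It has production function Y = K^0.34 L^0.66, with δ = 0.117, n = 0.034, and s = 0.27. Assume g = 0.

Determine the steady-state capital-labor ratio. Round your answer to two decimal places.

Steady state requires s·f(k) = (n + δ)·k, i.e. s·k^α = (n + δ)·k.
Dividing both sides by k: k^(1−α) = s / (n + δ).
k^0.66 = 0.27 / (0.034 + 0.117) = 0.27 / 0.151 = 1.7881
k* = 1.7881^(1/0.66) ≈ 2.4122

k* = 2.41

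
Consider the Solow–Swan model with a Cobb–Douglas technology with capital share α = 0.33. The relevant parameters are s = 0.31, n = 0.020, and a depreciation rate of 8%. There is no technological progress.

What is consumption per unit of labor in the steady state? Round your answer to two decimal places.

c* = 1.20

In steady state, investment equals break-even investment: s·k^α = (n + δ)·k.
Dividing both sides by k: k^(1−α) = s / (n + δ).
k^0.67 = 0.31 / (0.020 + 0.080) = 0.31 / 0.100 = 3.1000
k* = 3.1000^(1/0.67) ≈ 5.4122
y* = (k*)^α = 5.4122^0.33 ≈ 1.7459
c* = (1 − s)·y* = (1 − 0.31) × 1.7459 ≈ 1.2047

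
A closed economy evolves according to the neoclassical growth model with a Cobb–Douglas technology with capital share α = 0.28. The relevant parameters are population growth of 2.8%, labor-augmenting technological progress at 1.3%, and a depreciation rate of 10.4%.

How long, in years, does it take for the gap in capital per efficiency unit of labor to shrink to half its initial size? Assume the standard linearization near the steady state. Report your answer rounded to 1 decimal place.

Near the steady state the convergence rate is λ = (1 − α)(n + g + δ).
λ = (1 − 0.28) × 0.145 = 0.72 × 0.145 = 0.1044
Half-life = ln 2 / λ = 0.6931 / 0.1044 ≈ 6.64 years

t_½ ≈ 6.6 years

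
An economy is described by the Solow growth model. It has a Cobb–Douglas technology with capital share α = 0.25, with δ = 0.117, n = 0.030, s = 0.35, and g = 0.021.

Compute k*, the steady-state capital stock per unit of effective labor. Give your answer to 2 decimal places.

Steady state requires s·f(k) = (n + g + δ)·k, i.e. s·k^α = (n + g + δ)·k.
Rearranging, k^(1−α) = s / (n + g + δ).
k^0.75 = 0.35 / (0.030 + 0.021 + 0.117) = 0.35 / 0.168 = 2.0833
k* = 2.0833^(1/0.75) ≈ 2.6607

k* = 2.66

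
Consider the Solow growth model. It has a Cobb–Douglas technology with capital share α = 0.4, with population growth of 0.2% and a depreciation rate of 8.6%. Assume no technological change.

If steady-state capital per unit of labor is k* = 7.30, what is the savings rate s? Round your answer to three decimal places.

s ≈ 0.290

Steady state requires s·f(k) = (n + δ)·k, i.e. s·k^α = (n + δ)·k.
So s / (n + δ) = (k*)^(1−α) = 7.30^0.6 = 3.2960.
Therefore s = 3.2960 × (n + δ) = 3.2960 × 0.088 = 0.2900.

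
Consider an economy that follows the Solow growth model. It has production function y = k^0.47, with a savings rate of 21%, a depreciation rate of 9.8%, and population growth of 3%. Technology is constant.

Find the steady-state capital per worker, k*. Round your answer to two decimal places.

At the steady state, Δk = 0, so s·k^α = (n + δ)·k.
Dividing both sides by k: k^(1−α) = s / (n + δ).
k^0.53 = 0.21 / (0.030 + 0.098) = 0.21 / 0.128 = 1.6406
k* = 1.6406^(1/0.53) ≈ 2.5449

k* = 2.54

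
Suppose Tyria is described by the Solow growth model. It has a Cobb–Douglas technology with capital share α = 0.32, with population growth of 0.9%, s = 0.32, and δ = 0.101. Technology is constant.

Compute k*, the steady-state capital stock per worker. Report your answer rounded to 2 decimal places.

Steady state requires s·f(k) = (n + δ)·k, i.e. s·k^α = (n + δ)·k.
Rearranging, k^(1−α) = s / (n + δ).
k^0.68 = 0.32 / (0.009 + 0.101) = 0.32 / 0.110 = 2.9091
k* = 2.9091^(1/0.68) ≈ 4.8084

k* ≈ 4.81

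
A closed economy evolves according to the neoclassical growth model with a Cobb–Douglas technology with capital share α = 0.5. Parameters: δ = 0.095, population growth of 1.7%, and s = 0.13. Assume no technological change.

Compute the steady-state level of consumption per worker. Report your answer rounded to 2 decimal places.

c* ≈ 1.01

At the steady state, Δk = 0, so s·k^α = (n + δ)·k.
Rearranging, k^(1−α) = s / (n + δ).
k^0.5 = 0.13 / (0.017 + 0.095) = 0.13 / 0.112 = 1.1607
k* = 1.1607^(1/0.5) ≈ 1.3472
y* = (k*)^α = 1.3472^0.5 ≈ 1.1607
c* = (1 − s)·y* = (1 − 0.13) × 1.1607 ≈ 1.0098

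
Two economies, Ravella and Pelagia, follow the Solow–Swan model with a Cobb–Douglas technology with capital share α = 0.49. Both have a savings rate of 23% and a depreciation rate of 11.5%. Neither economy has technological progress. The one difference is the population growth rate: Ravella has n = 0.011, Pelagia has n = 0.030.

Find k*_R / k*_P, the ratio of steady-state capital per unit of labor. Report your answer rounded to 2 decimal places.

ratio ≈ 1.32

Steady-state k* = [s/(n + δ)]^(1/(1−α)), so the ratio is [ (s_R/(n + δ)_R) / (s_P/(n + δ)_P) ]^1.9608.
s_R/(n + δ)_R = 0.23/0.126 = 1.8254; s_P/(n + δ)_P = 0.23/0.145 = 1.5862.
Ratio = (1.8254/1.5862)^1.9608 = 1.1508^1.9608 ≈ 1.3171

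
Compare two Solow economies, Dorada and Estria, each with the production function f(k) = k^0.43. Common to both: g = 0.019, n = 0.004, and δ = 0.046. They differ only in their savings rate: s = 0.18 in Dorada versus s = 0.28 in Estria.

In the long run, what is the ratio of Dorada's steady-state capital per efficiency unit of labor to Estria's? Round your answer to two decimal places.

Steady-state k* = [s/(n + g + δ)]^(1/(1−α)), so the ratio is [ (s_D/(n + g + δ)_D) / (s_E/(n + g + δ)_E) ]^1.7544.
s_D/(n + g + δ)_D = 0.18/0.069 = 2.6087; s_E/(n + g + δ)_E = 0.28/0.069 = 4.0580.
Ratio = (2.6087/4.0580)^1.7544 = 0.6429^1.7544 ≈ 0.4607

k*_D / k*_E ≈ 0.46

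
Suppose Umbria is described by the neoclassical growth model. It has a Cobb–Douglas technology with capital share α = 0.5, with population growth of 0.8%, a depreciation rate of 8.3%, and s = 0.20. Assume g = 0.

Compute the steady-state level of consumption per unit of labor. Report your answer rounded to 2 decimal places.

c* = 1.76

Steady state requires s·f(k) = (n + δ)·k, i.e. s·k^α = (n + δ)·k.
Dividing both sides by k: k^(1−α) = s / (n + δ).
k^0.5 = 0.20 / (0.008 + 0.083) = 0.20 / 0.091 = 2.1978
k* = 2.1978^(1/0.5) ≈ 4.8303
y* = (k*)^α = 4.8303^0.5 ≈ 2.1978
c* = (1 − s)·y* = (1 − 0.20) × 2.1978 ≈ 1.7582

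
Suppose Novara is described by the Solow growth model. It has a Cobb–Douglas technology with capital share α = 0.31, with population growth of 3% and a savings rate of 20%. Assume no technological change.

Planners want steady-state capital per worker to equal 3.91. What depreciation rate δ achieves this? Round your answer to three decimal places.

δ ≈ 0.048

In steady state, investment equals break-even investment: s·k^α = (n + δ)·k.
So s / (n + δ) = (k*)^(1−α) = 3.91^0.69 = 2.5621.
Therefore n + δ = s / 2.5621 = 0.20 / 2.5621 = 0.0781, so δ = 0.0781 − 0.030 = 0.0481.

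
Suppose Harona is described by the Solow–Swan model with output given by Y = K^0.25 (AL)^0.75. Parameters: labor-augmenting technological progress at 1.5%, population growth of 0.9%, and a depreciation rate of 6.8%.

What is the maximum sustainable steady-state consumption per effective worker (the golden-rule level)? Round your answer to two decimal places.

At the golden rule, f'(k) = n + g + δ, so α·k^(α−1) = n + g + δ and k_gold = (α/(n + g + δ))^(1/(1−α)).
k_gold = (0.25/0.092)^(1/0.75) = 2.7174^1.3333 ≈ 3.7919
c_gold = f(k_gold) − (n + g + δ)·k_gold = 1.3954 − 0.092×3.7919 ≈ 1.0465

c_gold ≈ 1.05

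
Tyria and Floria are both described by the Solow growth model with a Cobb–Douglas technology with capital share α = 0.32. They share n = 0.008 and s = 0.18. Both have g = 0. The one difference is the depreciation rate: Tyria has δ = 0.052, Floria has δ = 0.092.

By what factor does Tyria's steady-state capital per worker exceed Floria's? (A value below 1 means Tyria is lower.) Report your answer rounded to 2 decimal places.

Steady-state k* = [s/(n + δ)]^(1/(1−α)), so the ratio is [ (s_T/(n + δ)_T) / (s_F/(n + δ)_F) ]^1.4706.
s_T/(n + δ)_T = 0.18/0.060 = 3.0000; s_F/(n + δ)_F = 0.18/0.100 = 1.8000.
Ratio = (3.0000/1.8000)^1.4706 = 1.6667^1.4706 ≈ 2.1196

ratio ≈ 2.12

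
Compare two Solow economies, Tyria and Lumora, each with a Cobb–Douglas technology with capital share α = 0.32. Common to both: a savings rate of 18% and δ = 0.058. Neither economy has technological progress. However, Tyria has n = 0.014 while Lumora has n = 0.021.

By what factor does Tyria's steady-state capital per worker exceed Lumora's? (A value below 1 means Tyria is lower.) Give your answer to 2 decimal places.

Steady-state k* = [s/(n + δ)]^(1/(1−α)), so the ratio is [ (s_T/(n + δ)_T) / (s_L/(n + δ)_L) ]^1.4706.
s_T/(n + δ)_T = 0.18/0.072 = 2.5000; s_L/(n + δ)_L = 0.18/0.079 = 2.2785.
Ratio = (2.5000/2.2785)^1.4706 = 1.0972^1.4706 ≈ 1.1462

ratio ≈ 1.15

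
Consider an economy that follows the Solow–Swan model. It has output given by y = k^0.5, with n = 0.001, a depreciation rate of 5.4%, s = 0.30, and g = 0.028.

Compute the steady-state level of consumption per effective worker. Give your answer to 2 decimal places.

c* ≈ 2.53

Steady state requires s·f(k) = (n + g + δ)·k, i.e. s·k^α = (n + g + δ)·k.
Dividing both sides by k: k^(1−α) = s / (n + g + δ).
k^0.5 = 0.30 / (0.001 + 0.028 + 0.054) = 0.30 / 0.083 = 3.6145
k* = 3.6145^(1/0.5) ≈ 13.0646
y* = (k*)^α = 13.0646^0.5 ≈ 3.6145
c* = (1 − s)·y* = (1 − 0.30) × 3.6145 ≈ 2.5302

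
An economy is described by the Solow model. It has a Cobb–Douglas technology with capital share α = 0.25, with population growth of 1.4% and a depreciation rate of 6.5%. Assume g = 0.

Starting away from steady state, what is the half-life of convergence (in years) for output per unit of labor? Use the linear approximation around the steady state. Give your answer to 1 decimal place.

t_½ ≈ 11.7 years

Near the steady state the convergence rate is λ = (1 − α)(n + δ).
λ = (1 − 0.25) × 0.079 = 0.75 × 0.079 = 0.05925
Half-life = ln 2 / λ = 0.6931 / 0.05925 ≈ 11.70 years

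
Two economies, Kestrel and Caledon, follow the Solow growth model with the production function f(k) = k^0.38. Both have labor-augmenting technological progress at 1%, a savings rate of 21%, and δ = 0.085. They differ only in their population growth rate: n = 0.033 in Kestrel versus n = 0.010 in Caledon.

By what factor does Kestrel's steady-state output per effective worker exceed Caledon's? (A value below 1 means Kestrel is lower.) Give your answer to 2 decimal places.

ratio ≈ 0.89

Steady-state y* = [s/(n + g + δ)]^(α/(1−α)), so the ratio is [ (s_K/(n + g + δ)_K) / (s_C/(n + g + δ)_C) ]^0.6129.
s_K/(n + g + δ)_K = 0.21/0.128 = 1.6406; s_C/(n + g + δ)_C = 0.21/0.105 = 2.0000.
Ratio = (1.6406/2.0000)^0.6129 = 0.8203^0.6129 ≈ 0.8857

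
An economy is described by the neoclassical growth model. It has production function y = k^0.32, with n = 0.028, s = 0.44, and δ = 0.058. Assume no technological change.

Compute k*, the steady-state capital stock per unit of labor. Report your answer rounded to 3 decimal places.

k* ≈ 11.030

In steady state, investment equals break-even investment: s·k^α = (n + δ)·k.
Rearranging, k^(1−α) = s / (n + δ).
k^0.68 = 0.44 / (0.028 + 0.058) = 0.44 / 0.086 = 5.1163
k* = 5.1163^(1/0.68) ≈ 11.0302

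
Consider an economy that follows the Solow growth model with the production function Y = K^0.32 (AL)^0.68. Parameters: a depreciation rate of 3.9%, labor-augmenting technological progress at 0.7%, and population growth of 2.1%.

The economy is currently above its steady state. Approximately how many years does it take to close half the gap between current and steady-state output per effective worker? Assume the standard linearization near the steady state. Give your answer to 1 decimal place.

half-life ≈ 15.2 years

Near the steady state the convergence rate is λ = (1 − α)(n + g + δ).
λ = (1 − 0.32) × 0.067 = 0.68 × 0.067 = 0.04556
Half-life = ln 2 / λ = 0.6931 / 0.04556 ≈ 15.21 years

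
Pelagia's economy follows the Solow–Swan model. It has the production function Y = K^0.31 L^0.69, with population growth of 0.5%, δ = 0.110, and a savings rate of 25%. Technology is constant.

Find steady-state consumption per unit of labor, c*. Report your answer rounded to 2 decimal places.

c* = 1.06

In steady state, investment equals break-even investment: s·k^α = (n + δ)·k.
Rearranging, k^(1−α) = s / (n + δ).
k^0.69 = 0.25 / (0.005 + 0.110) = 0.25 / 0.115 = 2.1739
k* = 2.1739^(1/0.69) ≈ 3.0814
y* = (k*)^α = 3.0814^0.31 ≈ 1.4175
c* = (1 − s)·y* = (1 − 0.25) × 1.4175 ≈ 1.0631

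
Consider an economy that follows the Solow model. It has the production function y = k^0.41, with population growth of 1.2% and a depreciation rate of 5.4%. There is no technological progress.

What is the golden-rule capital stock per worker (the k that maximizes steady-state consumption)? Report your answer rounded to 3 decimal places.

k_gold ≈ 22.104

The golden rule sets f'(k) = n + δ, i.e. α·k^(α−1) = n + δ.
So k^(1−α) = α / (n + δ) = 0.41 / 0.066 = 6.2121.
k_gold = 6.2121^(1/0.59) ≈ 22.1041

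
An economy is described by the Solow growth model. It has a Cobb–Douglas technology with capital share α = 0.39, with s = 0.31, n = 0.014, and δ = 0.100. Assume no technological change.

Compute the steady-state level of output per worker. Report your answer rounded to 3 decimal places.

In steady state, investment equals break-even investment: s·k^α = (n + δ)·k.
Rearranging, k^(1−α) = s / (n + δ).
k^0.61 = 0.31 / (0.014 + 0.100) = 0.31 / 0.114 = 2.7193
k* = 2.7193^(1/0.61) ≈ 5.1550
y* = (k*)^α = 5.1550^0.39 ≈ 1.8957

y* = 1.896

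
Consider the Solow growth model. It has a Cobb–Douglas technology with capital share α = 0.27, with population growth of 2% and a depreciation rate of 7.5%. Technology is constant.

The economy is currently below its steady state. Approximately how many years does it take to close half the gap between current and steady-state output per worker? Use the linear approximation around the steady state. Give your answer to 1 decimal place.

Near the steady state the convergence rate is λ = (1 − α)(n + δ).
λ = (1 − 0.27) × 0.095 = 0.73 × 0.095 = 0.06935
Half-life = ln 2 / λ = 0.6931 / 0.06935 ≈ 9.99 years

half-life ≈ 10.0 years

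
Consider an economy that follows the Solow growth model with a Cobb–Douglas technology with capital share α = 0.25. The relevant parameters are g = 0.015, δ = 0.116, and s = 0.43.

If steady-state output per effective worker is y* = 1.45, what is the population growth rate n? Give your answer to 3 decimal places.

Steady state requires s·f(k) = (n + g + δ)·k, i.e. s·k^α = (n + g + δ)·k.
Since y* = [s/(n + g + δ)]^(α/(1−α)), we have s/(n + g + δ) = (y*)^((1−α)/α) = 1.45^3 = 3.0486.
Therefore n + g + δ = s / 3.0486 = 0.43 / 3.0486 = 0.1410, so n = 0.1410 − 0.131 = 0.0100.

n ≈ 0.010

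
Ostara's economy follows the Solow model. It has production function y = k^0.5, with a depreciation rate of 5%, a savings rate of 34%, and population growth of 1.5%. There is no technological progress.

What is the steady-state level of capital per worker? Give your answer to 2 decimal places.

In steady state, investment equals break-even investment: s·k^α = (n + δ)·k.
Dividing both sides by k: k^(1−α) = s / (n + δ).
k^0.5 = 0.34 / (0.015 + 0.050) = 0.34 / 0.065 = 5.2308
k* = 5.2308^(1/0.5) ≈ 27.3613

k* ≈ 27.36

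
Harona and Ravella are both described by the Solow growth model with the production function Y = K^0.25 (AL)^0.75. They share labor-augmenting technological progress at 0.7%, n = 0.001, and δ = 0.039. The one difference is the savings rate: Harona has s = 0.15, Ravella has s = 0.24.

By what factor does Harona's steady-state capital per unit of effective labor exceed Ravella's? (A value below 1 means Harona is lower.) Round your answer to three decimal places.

Steady-state k* = [s/(n + g + δ)]^(1/(1−α)), so the ratio is [ (s_H/(n + g + δ)_H) / (s_R/(n + g + δ)_R) ]^1.3333.
s_H/(n + g + δ)_H = 0.15/0.047 = 3.1915; s_R/(n + g + δ)_R = 0.24/0.047 = 5.1064.
Ratio = (3.1915/5.1064)^1.3333 = 0.6250^1.3333 ≈ 0.5344

ratio ≈ 0.534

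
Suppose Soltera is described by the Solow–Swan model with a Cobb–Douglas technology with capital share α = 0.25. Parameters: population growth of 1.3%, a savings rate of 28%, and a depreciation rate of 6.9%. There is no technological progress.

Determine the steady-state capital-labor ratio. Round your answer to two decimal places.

Steady state requires s·f(k) = (n + δ)·k, i.e. s·k^α = (n + δ)·k.
Dividing both sides by k: k^(1−α) = s / (n + δ).
k^0.75 = 0.28 / (0.013 + 0.069) = 0.28 / 0.082 = 3.4146
k* = 3.4146^(1/0.75) ≈ 5.1419

k* = 5.14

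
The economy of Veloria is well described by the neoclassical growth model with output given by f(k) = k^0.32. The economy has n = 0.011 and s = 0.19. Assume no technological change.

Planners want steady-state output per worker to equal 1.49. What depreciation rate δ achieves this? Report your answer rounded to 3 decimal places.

δ ≈ 0.070

Steady state requires s·f(k) = (n + δ)·k, i.e. s·k^α = (n + δ)·k.
Since y* = [s/(n + δ)]^(α/(1−α)), we have s/(n + δ) = (y*)^((1−α)/α) = 1.49^2.125 = 2.3336.
Therefore n + δ = s / 2.3336 = 0.19 / 2.3336 = 0.0814, so δ = 0.0814 − 0.011 = 0.0704.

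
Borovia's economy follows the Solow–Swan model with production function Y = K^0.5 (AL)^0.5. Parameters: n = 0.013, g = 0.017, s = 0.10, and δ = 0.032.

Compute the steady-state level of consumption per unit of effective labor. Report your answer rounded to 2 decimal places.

In steady state, investment equals break-even investment: s·k^α = (n + g + δ)·k.
Dividing both sides by k: k^(1−α) = s / (n + g + δ).
k^0.5 = 0.10 / (0.013 + 0.017 + 0.032) = 0.10 / 0.062 = 1.6129
k* = 1.6129^(1/0.5) ≈ 2.6014
y* = (k*)^α = 2.6014^0.5 ≈ 1.6129
c* = (1 − s)·y* = (1 − 0.10) × 1.6129 ≈ 1.4516

c* ≈ 1.45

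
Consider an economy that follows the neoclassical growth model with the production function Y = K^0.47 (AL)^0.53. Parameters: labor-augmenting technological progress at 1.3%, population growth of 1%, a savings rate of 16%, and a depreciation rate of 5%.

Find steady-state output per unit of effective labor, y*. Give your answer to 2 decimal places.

In steady state, investment equals break-even investment: s·k^α = (n + g + δ)·k.
Dividing both sides by k: k^(1−α) = s / (n + g + δ).
k^0.53 = 0.16 / (0.010 + 0.013 + 0.050) = 0.16 / 0.073 = 2.1918
k* = 2.1918^(1/0.53) ≈ 4.3956
y* = (k*)^α = 4.3956^0.47 ≈ 2.0055

y* = 2.01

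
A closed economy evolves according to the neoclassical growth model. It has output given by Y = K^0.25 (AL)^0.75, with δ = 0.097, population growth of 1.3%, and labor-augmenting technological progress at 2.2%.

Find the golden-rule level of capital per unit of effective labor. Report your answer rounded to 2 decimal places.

k_gold ≈ 2.34

The golden rule sets f'(k) = n + g + δ, i.e. α·k^(α−1) = n + g + δ.
So k^(1−α) = α / (n + g + δ) = 0.25 / 0.132 = 1.8939.
k_gold = 1.8939^(1/0.75) ≈ 2.3432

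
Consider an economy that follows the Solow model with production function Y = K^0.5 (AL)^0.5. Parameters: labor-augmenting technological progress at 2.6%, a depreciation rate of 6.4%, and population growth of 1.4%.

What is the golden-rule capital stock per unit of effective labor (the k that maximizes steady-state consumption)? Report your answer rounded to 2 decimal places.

The golden rule sets f'(k) = n + g + δ, i.e. α·k^(α−1) = n + g + δ.
So k^(1−α) = α / (n + g + δ) = 0.5 / 0.104 = 4.8077.
k_gold = 4.8077^(1/0.5) ≈ 23.1140

k_gold ≈ 23.11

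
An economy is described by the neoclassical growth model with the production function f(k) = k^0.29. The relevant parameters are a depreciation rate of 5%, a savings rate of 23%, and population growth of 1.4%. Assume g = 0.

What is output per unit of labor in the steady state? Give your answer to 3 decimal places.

At the steady state, Δk = 0, so s·k^α = (n + δ)·k.
Dividing both sides by k: k^(1−α) = s / (n + δ).
k^0.71 = 0.23 / (0.014 + 0.050) = 0.23 / 0.064 = 3.5938
k* = 3.5938^(1/0.71) ≈ 6.0600
y* = (k*)^α = 6.0600^0.29 ≈ 1.6862

y* = 1.686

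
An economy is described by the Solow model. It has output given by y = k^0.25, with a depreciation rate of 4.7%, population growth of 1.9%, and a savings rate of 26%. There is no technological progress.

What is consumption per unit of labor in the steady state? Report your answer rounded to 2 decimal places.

Steady state requires s·f(k) = (n + δ)·k, i.e. s·k^α = (n + δ)·k.
Dividing both sides by k: k^(1−α) = s / (n + δ).
k^0.75 = 0.26 / (0.019 + 0.047) = 0.26 / 0.066 = 3.9394
k* = 3.9394^(1/0.75) ≈ 6.2217
y* = (k*)^α = 6.2217^0.25 ≈ 1.5793
c* = (1 − s)·y* = (1 − 0.26) × 1.5793 ≈ 1.1687

c* ≈ 1.17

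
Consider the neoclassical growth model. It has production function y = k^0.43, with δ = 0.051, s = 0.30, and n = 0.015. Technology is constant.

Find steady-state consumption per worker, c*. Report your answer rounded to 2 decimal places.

c* ≈ 2.19

At the steady state, Δk = 0, so s·k^α = (n + δ)·k.
Dividing both sides by k: k^(1−α) = s / (n + δ).
k^0.57 = 0.30 / (0.015 + 0.051) = 0.30 / 0.066 = 4.5455
k* = 4.5455^(1/0.57) ≈ 14.2447
y* = (k*)^α = 14.2447^0.43 ≈ 3.1338
c* = (1 − s)·y* = (1 − 0.30) × 3.1338 ≈ 2.1937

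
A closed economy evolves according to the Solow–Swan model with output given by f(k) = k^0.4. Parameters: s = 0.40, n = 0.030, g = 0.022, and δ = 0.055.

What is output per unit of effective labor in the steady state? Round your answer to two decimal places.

In steady state, investment equals break-even investment: s·k^α = (n + g + δ)·k.
Dividing both sides by k: k^(1−α) = s / (n + g + δ).
k^0.6 = 0.40 / (0.030 + 0.022 + 0.055) = 0.40 / 0.107 = 3.7383
k* = 3.7383^(1/0.6) ≈ 9.0044
y* = (k*)^α = 9.0044^0.4 ≈ 2.4087

y* = 2.41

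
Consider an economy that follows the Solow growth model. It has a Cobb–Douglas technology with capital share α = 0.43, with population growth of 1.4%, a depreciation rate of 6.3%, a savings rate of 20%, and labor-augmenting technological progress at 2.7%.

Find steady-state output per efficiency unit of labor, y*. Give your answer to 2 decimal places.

y* = 1.64

At the steady state, Δk = 0, so s·k^α = (n + g + δ)·k.
Dividing both sides by k: k^(1−α) = s / (n + g + δ).
k^0.57 = 0.20 / (0.014 + 0.027 + 0.063) = 0.20 / 0.104 = 1.9231
k* = 1.9231^(1/0.57) ≈ 3.1496
y* = (k*)^α = 3.1496^0.43 ≈ 1.6378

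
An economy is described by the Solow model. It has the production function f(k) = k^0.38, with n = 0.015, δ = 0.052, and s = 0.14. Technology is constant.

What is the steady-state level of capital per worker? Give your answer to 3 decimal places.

k* = 3.283

At the steady state, Δk = 0, so s·k^α = (n + δ)·k.
Dividing both sides by k: k^(1−α) = s / (n + δ).
k^0.62 = 0.14 / (0.015 + 0.052) = 0.14 / 0.067 = 2.0896
k* = 2.0896^(1/0.62) ≈ 3.2827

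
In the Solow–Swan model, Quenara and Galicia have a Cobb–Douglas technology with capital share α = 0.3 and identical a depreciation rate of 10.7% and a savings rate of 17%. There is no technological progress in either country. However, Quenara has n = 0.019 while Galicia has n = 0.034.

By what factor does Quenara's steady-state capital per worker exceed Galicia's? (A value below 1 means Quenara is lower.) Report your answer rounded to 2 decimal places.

Steady-state k* = [s/(n + δ)]^(1/(1−α)), so the ratio is [ (s_Q/(n + δ)_Q) / (s_G/(n + δ)_G) ]^1.4286.
s_Q/(n + δ)_Q = 0.17/0.126 = 1.3492; s_G/(n + δ)_G = 0.17/0.141 = 1.2057.
Ratio = (1.3492/1.2057)^1.4286 = 1.1190^1.4286 ≈ 1.1742

k*_Q / k*_G ≈ 1.17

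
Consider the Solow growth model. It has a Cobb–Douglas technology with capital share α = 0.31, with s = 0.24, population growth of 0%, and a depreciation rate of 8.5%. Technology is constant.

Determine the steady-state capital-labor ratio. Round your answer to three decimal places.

In steady state, investment equals break-even investment: s·k^α = (n + δ)·k.
Rearranging, k^(1−α) = s / (n + δ).
k^0.69 = 0.24 / (0.000 + 0.085) = 0.24 / 0.085 = 2.8235
k* = 2.8235^(1/0.69) ≈ 4.5011

k* = 4.501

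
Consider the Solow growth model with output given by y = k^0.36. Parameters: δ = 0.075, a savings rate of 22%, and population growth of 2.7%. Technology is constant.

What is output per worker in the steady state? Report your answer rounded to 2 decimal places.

y* = 1.54

Steady state requires s·f(k) = (n + δ)·k, i.e. s·k^α = (n + δ)·k.
Dividing both sides by k: k^(1−α) = s / (n + δ).
k^0.64 = 0.22 / (0.027 + 0.075) = 0.22 / 0.102 = 2.1569
k* = 2.1569^(1/0.64) ≈ 3.3236
y* = (k*)^α = 3.3236^0.36 ≈ 1.5409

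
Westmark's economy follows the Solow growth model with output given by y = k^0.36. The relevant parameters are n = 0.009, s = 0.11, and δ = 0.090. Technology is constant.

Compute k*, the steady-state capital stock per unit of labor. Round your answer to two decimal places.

At the steady state, Δk = 0, so s·k^α = (n + δ)·k.
Dividing both sides by k: k^(1−α) = s / (n + δ).
k^0.64 = 0.11 / (0.009 + 0.090) = 0.11 / 0.099 = 1.1111
k* = 1.1111^(1/0.64) ≈ 1.1789

k* = 1.18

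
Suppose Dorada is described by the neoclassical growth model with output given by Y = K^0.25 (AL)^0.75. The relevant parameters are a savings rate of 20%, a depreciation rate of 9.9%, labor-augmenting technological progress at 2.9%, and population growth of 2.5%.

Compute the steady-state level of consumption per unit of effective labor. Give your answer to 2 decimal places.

In steady state, investment equals break-even investment: s·k^α = (n + g + δ)·k.
Dividing both sides by k: k^(1−α) = s / (n + g + δ).
k^0.75 = 0.20 / (0.025 + 0.029 + 0.099) = 0.20 / 0.153 = 1.3072
k* = 1.3072^(1/0.75) ≈ 1.4293
y* = (k*)^α = 1.4293^0.25 ≈ 1.0934
c* = (1 − s)·y* = (1 − 0.20) × 1.0934 ≈ 0.8747

c* = 0.87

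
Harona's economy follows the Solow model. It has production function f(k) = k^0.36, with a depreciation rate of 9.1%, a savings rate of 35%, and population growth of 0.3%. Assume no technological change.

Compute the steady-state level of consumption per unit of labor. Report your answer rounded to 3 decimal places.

At the steady state, Δk = 0, so s·k^α = (n + δ)·k.
Rearranging, k^(1−α) = s / (n + δ).
k^0.64 = 0.35 / (0.003 + 0.091) = 0.35 / 0.094 = 3.7234
k* = 3.7234^(1/0.64) ≈ 7.8000
y* = (k*)^α = 7.8000^0.36 ≈ 2.0949
c* = (1 − s)·y* = (1 − 0.35) × 2.0949 ≈ 1.3617

c* ≈ 1.362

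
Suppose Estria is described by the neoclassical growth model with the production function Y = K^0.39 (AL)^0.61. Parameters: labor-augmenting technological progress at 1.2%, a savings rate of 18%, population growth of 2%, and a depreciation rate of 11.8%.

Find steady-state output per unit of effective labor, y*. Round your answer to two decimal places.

y* ≈ 1.12

In steady state, investment equals break-even investment: s·k^α = (n + g + δ)·k.
Rearranging, k^(1−α) = s / (n + g + δ).
k^0.61 = 0.18 / (0.020 + 0.012 + 0.118) = 0.18 / 0.150 = 1.2000
k* = 1.2000^(1/0.61) ≈ 1.3484
y* = (k*)^α = 1.3484^0.39 ≈ 1.1236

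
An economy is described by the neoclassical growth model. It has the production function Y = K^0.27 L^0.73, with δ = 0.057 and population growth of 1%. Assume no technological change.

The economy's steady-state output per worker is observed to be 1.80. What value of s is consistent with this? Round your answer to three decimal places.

s ≈ 0.328

Steady state requires s·f(k) = (n + δ)·k, i.e. s·k^α = (n + δ)·k.
Since y* = [s/(n + δ)]^(α/(1−α)), we have s/(n + δ) = (y*)^((1−α)/α) = 1.80^2.7037 = 4.8998.
Therefore s = 4.8998 × (n + δ) = 4.8998 × 0.067 = 0.3283.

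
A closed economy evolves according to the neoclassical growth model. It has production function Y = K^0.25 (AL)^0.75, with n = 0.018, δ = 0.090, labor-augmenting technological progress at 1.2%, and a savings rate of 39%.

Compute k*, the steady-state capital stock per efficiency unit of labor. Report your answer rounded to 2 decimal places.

Steady state requires s·f(k) = (n + g + δ)·k, i.e. s·k^α = (n + g + δ)·k.
Rearranging, k^(1−α) = s / (n + g + δ).
k^0.75 = 0.39 / (0.018 + 0.012 + 0.090) = 0.39 / 0.120 = 3.2500
k* = 3.2500^(1/0.75) ≈ 4.8141

k* ≈ 4.81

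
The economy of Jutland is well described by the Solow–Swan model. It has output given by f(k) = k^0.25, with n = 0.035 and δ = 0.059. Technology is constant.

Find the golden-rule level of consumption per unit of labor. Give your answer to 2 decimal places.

At the golden rule, f'(k) = n + δ, so α·k^(α−1) = n + δ and k_gold = (α/(n + δ))^(1/(1−α)).
k_gold = (0.25/0.094)^(1/0.75) = 2.6596^1.3333 ≈ 3.6847
c_gold = f(k_gold) − (n + δ)·k_gold = 1.3855 − 0.094×3.6847 ≈ 1.0391

c_gold ≈ 1.04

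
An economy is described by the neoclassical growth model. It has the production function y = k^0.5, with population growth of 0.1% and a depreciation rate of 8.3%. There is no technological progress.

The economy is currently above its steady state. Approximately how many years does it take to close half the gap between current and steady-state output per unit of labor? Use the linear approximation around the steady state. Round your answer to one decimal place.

Near the steady state the convergence rate is λ = (1 − α)(n + δ).
λ = (1 − 0.5) × 0.084 = 0.5 × 0.084 = 0.0420
Half-life = ln 2 / λ = 0.6931 / 0.0420 ≈ 16.50 years

half-life ≈ 16.5 years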